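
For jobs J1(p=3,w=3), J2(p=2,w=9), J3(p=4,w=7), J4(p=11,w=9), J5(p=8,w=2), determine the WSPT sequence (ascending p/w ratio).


WSPT (Smith's rule): sort by p/w ascending
  J2: p/w = 2/9 = 0.222
  J3: p/w = 4/7 = 0.571
  J1: p/w = 3/3 = 1.000
  J4: p/w = 11/9 = 1.222
  J5: p/w = 8/2 = 4.000
Order: J2 → J3 → J1 → J4 → J5


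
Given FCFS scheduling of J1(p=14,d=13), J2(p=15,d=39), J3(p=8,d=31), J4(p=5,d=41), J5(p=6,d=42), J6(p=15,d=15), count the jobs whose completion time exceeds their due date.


Completion vs due date:
  J1: C=14, d=13 → TARDY
  J2: C=29, d=39 → on time
  J3: C=37, d=31 → TARDY
  J4: C=42, d=41 → TARDY
  J5: C=48, d=42 → TARDY
  J6: C=63, d=15 → TARDY
Tardy jobs: J1, J3, J4, J5, J6
Count = 5


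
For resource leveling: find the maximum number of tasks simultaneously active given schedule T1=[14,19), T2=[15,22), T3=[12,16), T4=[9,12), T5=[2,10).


Check each time point for overlaps:
  t=15: 3 tasks active (T1, T2, T3)
Max concurrent = 3


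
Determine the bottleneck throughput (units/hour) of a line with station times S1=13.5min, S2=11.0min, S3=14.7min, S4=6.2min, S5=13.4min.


Bottleneck = longest station time
Station times: [13.5, 11.0, 14.7, 6.2, 13.4]
Max = 14.7 min
Rate = 60 / 14.7
= 4.08 units/hour (bottleneck: 14.7min)


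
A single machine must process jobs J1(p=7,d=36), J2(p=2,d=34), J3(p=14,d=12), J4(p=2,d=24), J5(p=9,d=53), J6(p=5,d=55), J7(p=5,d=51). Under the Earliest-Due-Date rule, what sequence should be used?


EDD: sort by earliest due date
  J3: d=12, p=14
  J4: d=24, p=2
  J2: d=34, p=2
  J1: d=36, p=7
  J7: d=51, p=5
  J5: d=53, p=9
  J6: d=55, p=5
Order: J3 → J4 → J2 → J1 → J7 → J5 → J6


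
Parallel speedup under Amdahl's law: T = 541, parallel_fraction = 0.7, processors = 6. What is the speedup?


Amdahl's law: T_p = T × ((1-p) + p/N)
= 541 × ((1-0.7) + 0.7/6)
= 541 × (0.30 + 0.1167)
= 541 × 0.4167
= 225.42
Speedup = 541/225.42
= 2.40×


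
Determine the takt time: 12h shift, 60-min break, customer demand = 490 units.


Available = 12×60 - 60 = 660 min
Takt time = 660 / 490
= 1.35 min/unit


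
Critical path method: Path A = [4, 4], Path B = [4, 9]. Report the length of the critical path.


Path A: 4 + 4 = 8
Path B: 4 + 9 = 13
Critical path = longest = max(8, 13)
= 13 (Path B)


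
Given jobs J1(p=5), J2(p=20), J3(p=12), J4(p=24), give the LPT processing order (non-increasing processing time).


LPT: sort by longest processing time first
  J4: p=24
  J2: p=20
  J3: p=12
  J1: p=5
Order: J4 → J2 → J3 → J1


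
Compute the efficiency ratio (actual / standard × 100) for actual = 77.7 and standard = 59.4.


Efficiency = (actual / standard) × 100
= (77.7 / 59.4) × 100
= 130.8%


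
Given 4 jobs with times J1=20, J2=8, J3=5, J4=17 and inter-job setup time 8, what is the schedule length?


Makespan = Σ processing + (n-1) × setup
= (20 + 8 + 5 + 17) + (4-1)×8
= 50 + 24
= 74 time units


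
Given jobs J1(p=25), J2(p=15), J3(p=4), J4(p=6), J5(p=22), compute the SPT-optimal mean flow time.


SPT order: J3 → J4 → J2 → J5 → J1
Completion times:
  J3: C=4
  J4: C=10
  J2: C=25
  J5: C=47
  J1: C=72
Sum = 158, n = 5
Mean flow = 158/5
= 31.60


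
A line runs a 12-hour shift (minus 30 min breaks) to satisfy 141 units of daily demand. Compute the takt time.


Available = 12×60 - 30 = 690 min
Takt time = 690 / 141
= 4.89 min/unit


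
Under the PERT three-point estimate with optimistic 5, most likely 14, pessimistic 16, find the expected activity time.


te = (o + 4m + p) / 6
= (5 + 4×14 + 16) / 6
= (5 + 56 + 16) / 6
= 77 / 6
= 12.83


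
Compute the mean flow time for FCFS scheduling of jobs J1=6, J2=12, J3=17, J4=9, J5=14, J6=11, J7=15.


Completion times:
  J1: completes at 6
  J2: completes at 18
  J3: completes at 35
  J4: completes at 44
  J5: completes at 58
  J6: completes at 69
  J7: completes at 84
Sum = 314
Average = 314/7
= 44.86


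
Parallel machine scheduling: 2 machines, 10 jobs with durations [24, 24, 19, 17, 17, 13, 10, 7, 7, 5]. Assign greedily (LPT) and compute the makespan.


Jobs (LPT sorted): [24, 24, 19, 17, 17, 13, 10, 7, 7, 5]
Machines: 2
  J=24 → Machine 1 (load: 0+24=24)
  J=24 → Machine 2 (load: 0+24=24)
  J=19 → Machine 1 (load: 24+19=43)
  J=17 → Machine 2 (load: 24+17=41)
  J=17 → Machine 2 (load: 41+17=58)
  J=13 → Machine 1 (load: 43+13=56)
  J=10 → Machine 1 (load: 56+10=66)
  J=7 → Machine 2 (load: 58+7=65)
  J=7 → Machine 2 (load: 65+7=72)
  J=5 → Machine 1 (load: 66+5=71)
Machine loads: [71, 72]
Makespan = max = 72 time units


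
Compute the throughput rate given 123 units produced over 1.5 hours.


Throughput = units / time
= 123 / 1.5
= 82.0 units/hour


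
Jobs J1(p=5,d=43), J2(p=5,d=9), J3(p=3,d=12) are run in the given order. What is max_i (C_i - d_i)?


Lateness per job (L = C - d):
  J1: C=5, d=43, L=-38
  J2: C=10, d=9, L=1
  J3: C=13, d=12, L=1
Lmax = max(-38, 1, 1)
= 1


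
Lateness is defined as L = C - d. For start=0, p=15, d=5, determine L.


Completion = 0 + 15 = 15
Lateness = C - d = 15 - 5
= 10


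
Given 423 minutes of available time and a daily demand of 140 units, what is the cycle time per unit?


Cycle time = available time / demand
= 423 / 140
= 3.02 min/unit


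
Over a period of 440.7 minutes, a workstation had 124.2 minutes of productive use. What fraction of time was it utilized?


Utilization = busy / total × 100
= 124.2 / 440.7 × 100
= 28.2%


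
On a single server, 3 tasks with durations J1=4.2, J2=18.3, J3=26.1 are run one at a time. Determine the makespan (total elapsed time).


Sequential makespan: sum all processing times
= 4.2 + 18.3 + 26.1
= 48.6 time units


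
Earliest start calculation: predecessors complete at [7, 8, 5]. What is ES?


ES = max of all predecessor completion times
Predecessors: [7, 8, 5]
ES = max(7, 8, 5)
= 8


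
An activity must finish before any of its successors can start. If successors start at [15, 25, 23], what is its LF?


LF = min of all successor start times
Successors start at: [15, 25, 23]
LF = min(15, 25, 23)
= 15


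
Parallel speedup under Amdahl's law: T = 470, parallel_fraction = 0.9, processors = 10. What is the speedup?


Amdahl's law: T_p = T × ((1-p) + p/N)
= 470 × ((1-0.9) + 0.9/10)
= 470 × (0.10 + 0.0900)
= 470 × 0.1900
= 89.30
Speedup = 470/89.30
= 5.26×


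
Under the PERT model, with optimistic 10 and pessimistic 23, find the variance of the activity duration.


σ² = ((p - o) / 6)² = (p - o)² / 36
= (23 - 10)² / 36
= 13² / 36
= 169 / 36
= 4.6944


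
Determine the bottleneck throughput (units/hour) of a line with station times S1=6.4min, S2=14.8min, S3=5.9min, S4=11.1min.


Bottleneck = longest station time
Station times: [6.4, 14.8, 5.9, 11.1]
Max = 14.8 min
Rate = 60 / 14.8
= 4.05 units/hour (bottleneck: 14.8min)


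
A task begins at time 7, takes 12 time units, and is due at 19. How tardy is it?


Completion = start + processing = 7 + 12 = 19
Tardiness = max(0, C - d) = max(0, 19 - 19)
= max(0, 0)
= 0


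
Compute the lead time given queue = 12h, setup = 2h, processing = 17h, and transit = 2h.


Lead time = queue + setup + processing + transit
= 12 + 2 + 17 + 2
= 33 hours


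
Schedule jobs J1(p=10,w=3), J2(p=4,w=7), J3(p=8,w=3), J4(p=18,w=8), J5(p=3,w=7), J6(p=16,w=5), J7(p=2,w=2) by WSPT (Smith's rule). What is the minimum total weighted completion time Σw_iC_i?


WSPT order (by p/w): J5 → J2 → J7 → J4 → J3 → J6 → J1
  J5: C=3, w·C=7×3=21
  J2: C=7, w·C=7×7=49
  J7: C=9, w·C=2×9=18
  J4: C=27, w·C=8×27=216
  J3: C=35, w·C=3×35=105
  J6: C=51, w·C=5×51=255
  J1: C=61, w·C=3×61=183
Σ w·C = 847
= 847


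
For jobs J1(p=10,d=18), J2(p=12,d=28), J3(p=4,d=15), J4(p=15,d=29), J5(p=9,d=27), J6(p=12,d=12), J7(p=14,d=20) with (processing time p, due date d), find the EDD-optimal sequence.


EDD: sort by earliest due date
  J6: d=12, p=12
  J3: d=15, p=4
  J1: d=18, p=10
  J7: d=20, p=14
  J5: d=27, p=9
  J2: d=28, p=12
  J4: d=29, p=15
Order: J6 → J3 → J1 → J7 → J5 → J2 → J4


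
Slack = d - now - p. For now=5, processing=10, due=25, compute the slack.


Slack = due - current_time - processing
= 25 - 5 - 10
= 10


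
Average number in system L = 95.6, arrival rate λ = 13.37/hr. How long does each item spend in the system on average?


Little's law: L = λW → W = L / λ
= 95.6 / 13.37
= 7.15 hours


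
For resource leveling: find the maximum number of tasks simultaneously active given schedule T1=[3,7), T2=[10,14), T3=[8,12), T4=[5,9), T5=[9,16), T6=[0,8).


Check each time point for overlaps:
  t=5: 3 tasks active (T1, T4, T6)
Max concurrent = 3


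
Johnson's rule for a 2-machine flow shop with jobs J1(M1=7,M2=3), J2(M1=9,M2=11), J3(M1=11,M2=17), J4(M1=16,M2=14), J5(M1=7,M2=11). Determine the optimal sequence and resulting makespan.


Johnson's rule:
Group 1 (M1≤M2, sort by M1): ['J5', 'J2', 'J3']
Group 2 (M1>M2, sort desc M2): ['J4', 'J1']
Sequence: J5 → J2 → J3 → J4 → J1
Makespan calculation:
  J5: M1 done=7, M2 done=18
  J2: M1 done=16, M2 done=29
  J3: M1 done=27, M2 done=46
  J4: M1 done=43, M2 done=60
  J1: M1 done=50, M2 done=63
= Sequence: J5 → J2 → J3 → J4 → J1, Makespan: 63


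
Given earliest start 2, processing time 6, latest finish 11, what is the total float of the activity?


EF = ES + duration = 2 + 6 = 8
LS = LF - duration = 11 - 6 = 5
Total Float = LF - EF = 11 - 8
(or LS - ES = 5 - 2)
= 3


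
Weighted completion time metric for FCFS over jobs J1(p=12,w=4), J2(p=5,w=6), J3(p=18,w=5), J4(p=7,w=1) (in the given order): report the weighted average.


Completion times:
  J1: C=12, w×C=4×12=48
  J2: C=17, w×C=6×17=102
  J3: C=35, w×C=5×35=175
  J4: C=42, w×C=1×42=42
Sum w×C = 367
Sum w = 16
Weighted avg = 367/16
= 22.94


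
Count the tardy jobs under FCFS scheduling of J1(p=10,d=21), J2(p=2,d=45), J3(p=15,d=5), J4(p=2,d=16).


Completion vs due date:
  J1: C=10, d=21 → on time
  J2: C=12, d=45 → on time
  J3: C=27, d=5 → TARDY
  J4: C=29, d=16 → TARDY
Tardy jobs: J3, J4
Count = 2


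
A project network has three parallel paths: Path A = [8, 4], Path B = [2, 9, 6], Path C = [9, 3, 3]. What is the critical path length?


Path A: 8 + 4 = 12
Path B: 2 + 9 + 6 = 17
Path C: 9 + 3 + 3 = 15
Critical path = longest = max(12, 17, 15)
= 17 (Path B)


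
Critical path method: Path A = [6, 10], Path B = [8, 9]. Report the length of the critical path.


Path A: 6 + 10 = 16
Path B: 8 + 9 = 17
Critical path = longest = max(16, 17)
= 17 (Path B)


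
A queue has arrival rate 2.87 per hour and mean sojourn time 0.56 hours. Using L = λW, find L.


Little's law: L = λ × W
= 2.87 × 0.56
= 1.61


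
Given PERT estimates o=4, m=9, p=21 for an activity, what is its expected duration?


te = (o + 4m + p) / 6
= (4 + 4×9 + 21) / 6
= (4 + 36 + 21) / 6
= 61 / 6
= 10.17


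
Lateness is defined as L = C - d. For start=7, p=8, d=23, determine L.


Completion = 7 + 8 = 15
Lateness = C - d = 15 - 23
= -8


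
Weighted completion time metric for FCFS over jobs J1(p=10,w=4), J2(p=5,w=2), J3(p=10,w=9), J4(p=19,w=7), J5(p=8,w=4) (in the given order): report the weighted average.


Completion times:
  J1: C=10, w×C=4×10=40
  J2: C=15, w×C=2×15=30
  J3: C=25, w×C=9×25=225
  J4: C=44, w×C=7×44=308
  J5: C=52, w×C=4×52=208
Sum w×C = 811
Sum w = 26
Weighted avg = 811/26
= 31.19


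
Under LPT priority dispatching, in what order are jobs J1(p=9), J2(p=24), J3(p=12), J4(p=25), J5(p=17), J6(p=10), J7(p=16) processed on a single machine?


LPT: sort by longest processing time first
  J4: p=25
  J2: p=24
  J5: p=17
  J7: p=16
  J3: p=12
  J6: p=10
  J1: p=9
Order: J4 → J2 → J5 → J7 → J3 → J6 → J1


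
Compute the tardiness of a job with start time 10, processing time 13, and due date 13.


Completion = start + processing = 10 + 13 = 23
Tardiness = max(0, C - d) = max(0, 23 - 13)
= max(0, 10)
= 10


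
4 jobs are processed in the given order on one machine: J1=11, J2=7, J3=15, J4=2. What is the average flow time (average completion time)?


Completion times:
  J1: completes at 11
  J2: completes at 18
  J3: completes at 33
  J4: completes at 35
Sum = 97
Average = 97/4
= 24.25


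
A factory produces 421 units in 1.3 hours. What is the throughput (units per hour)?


Throughput = units / time
= 421 / 1.3
= 323.8 units/hour


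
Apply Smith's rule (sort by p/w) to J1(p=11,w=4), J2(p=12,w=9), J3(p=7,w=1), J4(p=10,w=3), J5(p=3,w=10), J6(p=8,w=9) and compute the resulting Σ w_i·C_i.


WSPT order (by p/w): J5 → J6 → J2 → J1 → J4 → J3
  J5: C=3, w·C=10×3=30
  J6: C=11, w·C=9×11=99
  J2: C=23, w·C=9×23=207
  J1: C=34, w·C=4×34=136
  J4: C=44, w·C=3×44=132
  J3: C=51, w·C=1×51=51
Σ w·C = 655
= 655


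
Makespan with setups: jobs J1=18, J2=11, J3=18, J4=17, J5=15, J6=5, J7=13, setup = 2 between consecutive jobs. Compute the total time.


Makespan = Σ processing + (n-1) × setup
= (18 + 11 + 18 + 17 + 15 + 5 + 13) + (7-1)×2
= 97 + 12
= 109 time units


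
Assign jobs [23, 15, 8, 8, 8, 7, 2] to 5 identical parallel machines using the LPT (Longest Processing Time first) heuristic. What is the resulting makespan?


Jobs (LPT sorted): [23, 15, 8, 8, 8, 7, 2]
Machines: 5
  J=23 → Machine 1 (load: 0+23=23)
  J=15 → Machine 2 (load: 0+15=15)
  J=8 → Machine 3 (load: 0+8=8)
  J=8 → Machine 4 (load: 0+8=8)
  J=8 → Machine 5 (load: 0+8=8)
  J=7 → Machine 3 (load: 8+7=15)
  J=2 → Machine 4 (load: 8+2=10)
Machine loads: [23, 15, 15, 10, 8]
Makespan = max = 23 time units


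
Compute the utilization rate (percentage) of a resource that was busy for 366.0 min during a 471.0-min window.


Utilization = busy / total × 100
= 366.0 / 471.0 × 100
= 77.7%


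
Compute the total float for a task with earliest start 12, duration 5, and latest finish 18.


EF = ES + duration = 12 + 5 = 17
LS = LF - duration = 18 - 5 = 13
Total Float = LF - EF = 18 - 17
(or LS - ES = 13 - 12)
= 1


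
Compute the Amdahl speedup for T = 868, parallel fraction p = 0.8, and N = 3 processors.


Amdahl's law: T_p = T × ((1-p) + p/N)
= 868 × ((1-0.8) + 0.8/3)
= 868 × (0.20 + 0.2667)
= 868 × 0.4667
= 405.07
Speedup = 868/405.07
= 2.14×


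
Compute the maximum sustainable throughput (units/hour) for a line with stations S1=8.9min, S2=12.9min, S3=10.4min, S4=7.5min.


Bottleneck = longest station time
Station times: [8.9, 12.9, 10.4, 7.5]
Max = 12.9 min
Rate = 60 / 12.9
= 4.65 units/hour (bottleneck: 12.9min)


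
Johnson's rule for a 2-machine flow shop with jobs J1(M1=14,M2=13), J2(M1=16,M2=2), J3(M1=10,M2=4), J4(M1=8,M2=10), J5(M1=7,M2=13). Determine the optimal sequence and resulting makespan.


Johnson's rule:
Group 1 (M1≤M2, sort by M1): ['J5', 'J4']
Group 2 (M1>M2, sort desc M2): ['J1', 'J3', 'J2']
Sequence: J5 → J4 → J1 → J3 → J2
Makespan calculation:
  J5: M1 done=7, M2 done=20
  J4: M1 done=15, M2 done=30
  J1: M1 done=29, M2 done=43
  J3: M1 done=39, M2 done=47
  J2: M1 done=55, M2 done=57
= Sequence: J5 → J4 → J1 → J3 → J2, Makespan: 57


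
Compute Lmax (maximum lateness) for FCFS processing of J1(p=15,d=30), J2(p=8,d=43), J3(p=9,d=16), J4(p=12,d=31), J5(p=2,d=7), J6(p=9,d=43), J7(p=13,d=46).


Lateness per job (L = C - d):
  J1: C=15, d=30, L=-15
  J2: C=23, d=43, L=-20
  J3: C=32, d=16, L=16
  J4: C=44, d=31, L=13
  J5: C=46, d=7, L=39
  J6: C=55, d=43, L=12
  J7: C=68, d=46, L=22
Lmax = max(-15, -20, 16, 13, 39, 12, 22)
= 39


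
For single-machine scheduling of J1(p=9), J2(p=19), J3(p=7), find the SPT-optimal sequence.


SPT: sort by shortest processing time
  J3: p=7
  J1: p=9
  J2: p=19
Order: J3 → J1 → J2


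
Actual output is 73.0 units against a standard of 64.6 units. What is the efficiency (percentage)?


Efficiency = (actual / standard) × 100
= (73.0 / 64.6) × 100
= 113.0%


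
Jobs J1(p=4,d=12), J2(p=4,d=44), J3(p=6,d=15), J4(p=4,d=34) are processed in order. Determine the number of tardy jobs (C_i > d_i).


Completion vs due date:
  J1: C=4, d=12 → on time
  J2: C=8, d=44 → on time
  J3: C=14, d=15 → on time
  J4: C=18, d=34 → on time
Tardy jobs: none
Count = 0


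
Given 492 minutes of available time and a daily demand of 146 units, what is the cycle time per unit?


Cycle time = available time / demand
= 492 / 146
= 3.37 min/unit


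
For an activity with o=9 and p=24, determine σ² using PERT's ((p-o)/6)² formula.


σ² = ((p - o) / 6)² = (p - o)² / 36
= (24 - 9)² / 36
= 15² / 36
= 225 / 36
= 6.2500


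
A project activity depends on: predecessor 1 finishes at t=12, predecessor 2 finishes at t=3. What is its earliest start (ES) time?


ES = max of all predecessor completion times
Predecessors: [12, 3]
ES = max(12, 3)
= 12


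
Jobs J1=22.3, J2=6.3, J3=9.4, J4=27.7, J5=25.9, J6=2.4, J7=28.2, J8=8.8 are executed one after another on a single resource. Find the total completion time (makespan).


Sequential makespan: sum all processing times
= 22.3 + 6.3 + 9.4 + 27.7 + 25.9 + 2.4 + 28.2 + 8.8
= 131.0 time units


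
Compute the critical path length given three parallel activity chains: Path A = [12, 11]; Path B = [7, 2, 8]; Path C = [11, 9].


Path A: 12 + 11 = 23
Path B: 7 + 2 + 8 = 17
Path C: 11 + 9 = 20
Critical path = longest = max(23, 17, 20)
= 23 (Path A)


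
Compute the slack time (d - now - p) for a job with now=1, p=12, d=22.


Slack = due - current_time - processing
= 22 - 1 - 12
= 9


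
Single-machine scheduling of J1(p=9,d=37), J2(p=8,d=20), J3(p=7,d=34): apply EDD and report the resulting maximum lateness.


EDD order: J2 → J3 → J1
Completion and lateness:
  J2: C=8, d=20, L=8-20=-12
  J3: C=15, d=34, L=15-34=-19
  J1: C=24, d=37, L=24-37=-13
Lmax = max(-12, -19, -13)
= -12


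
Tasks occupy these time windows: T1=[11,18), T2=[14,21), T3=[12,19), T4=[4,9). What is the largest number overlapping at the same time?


Check each time point for overlaps:
  t=14: 3 tasks active (T1, T2, T3)
Max concurrent = 3


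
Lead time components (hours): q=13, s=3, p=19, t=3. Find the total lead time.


Lead time = queue + setup + processing + transit
= 13 + 3 + 19 + 3
= 38 hours


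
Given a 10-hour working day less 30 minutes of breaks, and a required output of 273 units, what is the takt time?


Available = 10×60 - 30 = 570 min
Takt time = 570 / 273
= 2.09 min/unit


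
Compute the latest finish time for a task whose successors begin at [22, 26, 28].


LF = min of all successor start times
Successors start at: [22, 26, 28]
LF = min(22, 26, 28)
= 22


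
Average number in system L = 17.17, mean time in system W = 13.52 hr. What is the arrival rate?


Little's law: L = λW → λ = L / W
= 17.17 / 13.52
= 1.27 per hour


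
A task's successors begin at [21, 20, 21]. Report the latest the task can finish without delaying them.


LF = min of all successor start times
Successors start at: [21, 20, 21]
LF = min(21, 20, 21)
= 20


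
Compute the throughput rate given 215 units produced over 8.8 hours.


Throughput = units / time
= 215 / 8.8
= 24.4 units/hour


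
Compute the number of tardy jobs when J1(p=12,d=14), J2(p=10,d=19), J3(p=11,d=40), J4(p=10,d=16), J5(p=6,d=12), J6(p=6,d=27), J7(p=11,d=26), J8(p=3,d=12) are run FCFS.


Completion vs due date:
  J1: C=12, d=14 → on time
  J2: C=22, d=19 → TARDY
  J3: C=33, d=40 → on time
  J4: C=43, d=16 → TARDY
  J5: C=49, d=12 → TARDY
  J6: C=55, d=27 → TARDY
  J7: C=66, d=26 → TARDY
  J8: C=69, d=12 → TARDY
Tardy jobs: J2, J4, J5, J6, J7, J8
Count = 6


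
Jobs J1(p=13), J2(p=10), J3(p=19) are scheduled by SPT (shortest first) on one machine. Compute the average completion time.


SPT order: J2 → J1 → J3
Completion times:
  J2: C=10
  J1: C=23
  J3: C=42
Sum = 75, n = 3
Mean flow = 75/3
= 25.00


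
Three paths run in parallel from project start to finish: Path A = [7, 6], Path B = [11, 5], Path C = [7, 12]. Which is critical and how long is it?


Path A: 7 + 6 = 13
Path B: 11 + 5 = 16
Path C: 7 + 12 = 19
Critical path = longest = max(13, 16, 19)
= 19 (Path C)


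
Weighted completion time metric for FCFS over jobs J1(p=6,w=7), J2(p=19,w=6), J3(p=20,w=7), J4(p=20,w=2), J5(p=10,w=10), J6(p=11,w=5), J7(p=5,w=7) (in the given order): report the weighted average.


Completion times:
  J1: C=6, w×C=7×6=42
  J2: C=25, w×C=6×25=150
  J3: C=45, w×C=7×45=315
  J4: C=65, w×C=2×65=130
  J5: C=75, w×C=10×75=750
  J6: C=86, w×C=5×86=430
  J7: C=91, w×C=7×91=637
Sum w×C = 2454
Sum w = 44
Weighted avg = 2454/44
= 55.77


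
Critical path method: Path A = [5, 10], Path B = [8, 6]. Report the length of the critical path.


Path A: 5 + 10 = 15
Path B: 8 + 6 = 14
Critical path = longest = max(15, 14)
= 15 (Path A)


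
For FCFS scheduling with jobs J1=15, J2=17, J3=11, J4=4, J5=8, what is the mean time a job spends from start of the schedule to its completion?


Completion times:
  J1: completes at 15
  J2: completes at 32
  J3: completes at 43
  J4: completes at 47
  J5: completes at 55
Sum = 192
Average = 192/5
= 38.40


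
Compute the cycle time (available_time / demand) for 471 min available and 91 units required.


Cycle time = available time / demand
= 471 / 91
= 5.18 min/unit


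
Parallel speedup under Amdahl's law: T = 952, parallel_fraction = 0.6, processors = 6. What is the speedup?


Amdahl's law: T_p = T × ((1-p) + p/N)
= 952 × ((1-0.6) + 0.6/6)
= 952 × (0.40 + 0.1000)
= 952 × 0.5000
= 476.00
Speedup = 952/476.00
= 2.00×


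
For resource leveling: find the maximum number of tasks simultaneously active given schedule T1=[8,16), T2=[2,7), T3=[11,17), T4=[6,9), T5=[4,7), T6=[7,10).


Check each time point for overlaps:
  t=6: 3 tasks active (T2, T4, T5)
Max concurrent = 3


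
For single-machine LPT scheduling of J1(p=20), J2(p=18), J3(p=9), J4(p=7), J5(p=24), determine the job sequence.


LPT: sort by longest processing time first
  J5: p=24
  J1: p=20
  J2: p=18
  J3: p=9
  J4: p=7
Order: J5 → J1 → J2 → J3 → J4


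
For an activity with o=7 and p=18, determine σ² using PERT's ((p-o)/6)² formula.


σ² = ((p - o) / 6)² = (p - o)² / 36
= (18 - 7)² / 36
= 11² / 36
= 121 / 36
= 3.3611


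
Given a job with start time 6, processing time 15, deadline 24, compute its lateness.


Completion = 6 + 15 = 21
Lateness = C - d = 21 - 24
= -3


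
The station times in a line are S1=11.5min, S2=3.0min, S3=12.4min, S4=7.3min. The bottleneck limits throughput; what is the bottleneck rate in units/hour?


Bottleneck = longest station time
Station times: [11.5, 3.0, 12.4, 7.3]
Max = 12.4 min
Rate = 60 / 12.4
= 4.84 units/hour (bottleneck: 12.4min)


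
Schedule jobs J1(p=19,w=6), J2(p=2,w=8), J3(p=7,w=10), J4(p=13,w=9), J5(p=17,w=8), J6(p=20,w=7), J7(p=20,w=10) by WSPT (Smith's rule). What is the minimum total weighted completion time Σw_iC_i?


WSPT order (by p/w): J2 → J3 → J4 → J7 → J5 → J6 → J1
  J2: C=2, w·C=8×2=16
  J3: C=9, w·C=10×9=90
  J4: C=22, w·C=9×22=198
  J7: C=42, w·C=10×42=420
  J5: C=59, w·C=8×59=472
  J6: C=79, w·C=7×79=553
  J1: C=98, w·C=6×98=588
Σ w·C = 2337
= 2337


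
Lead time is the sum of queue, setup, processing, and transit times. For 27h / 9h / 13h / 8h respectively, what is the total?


Lead time = queue + setup + processing + transit
= 27 + 9 + 13 + 8
= 57 hours


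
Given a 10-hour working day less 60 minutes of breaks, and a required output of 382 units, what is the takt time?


Available = 10×60 - 60 = 540 min
Takt time = 540 / 382
= 1.41 min/unit


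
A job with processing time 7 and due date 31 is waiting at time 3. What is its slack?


Slack = due - current_time - processing
= 31 - 3 - 7
= 21


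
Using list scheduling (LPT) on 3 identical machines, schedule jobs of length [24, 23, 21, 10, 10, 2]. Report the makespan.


Jobs (LPT sorted): [24, 23, 21, 10, 10, 2]
Machines: 3
  J=24 → Machine 1 (load: 0+24=24)
  J=23 → Machine 2 (load: 0+23=23)
  J=21 → Machine 3 (load: 0+21=21)
  J=10 → Machine 3 (load: 21+10=31)
  J=10 → Machine 2 (load: 23+10=33)
  J=2 → Machine 1 (load: 24+2=26)
Machine loads: [26, 33, 31]
Makespan = max = 33 time units


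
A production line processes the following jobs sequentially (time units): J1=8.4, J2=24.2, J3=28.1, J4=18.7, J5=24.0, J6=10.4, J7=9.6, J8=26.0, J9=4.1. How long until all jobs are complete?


Sequential makespan: sum all processing times
= 8.4 + 24.2 + 28.1 + 18.7 + 24.0 + 10.4 + 9.6 + 26.0 + 4.1
= 153.5 time units


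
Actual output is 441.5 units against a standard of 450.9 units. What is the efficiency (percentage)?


Efficiency = (actual / standard) × 100
= (441.5 / 450.9) × 100
= 97.9%


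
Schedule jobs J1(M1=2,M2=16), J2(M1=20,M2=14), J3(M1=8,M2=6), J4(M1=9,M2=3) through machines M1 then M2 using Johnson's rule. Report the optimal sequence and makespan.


Johnson's rule:
Group 1 (M1≤M2, sort by M1): ['J1']
Group 2 (M1>M2, sort desc M2): ['J2', 'J3', 'J4']
Sequence: J1 → J2 → J3 → J4
Makespan calculation:
  J1: M1 done=2, M2 done=18
  J2: M1 done=22, M2 done=36
  J3: M1 done=30, M2 done=42
  J4: M1 done=39, M2 done=45
= Sequence: J1 → J2 → J3 → J4, Makespan: 45


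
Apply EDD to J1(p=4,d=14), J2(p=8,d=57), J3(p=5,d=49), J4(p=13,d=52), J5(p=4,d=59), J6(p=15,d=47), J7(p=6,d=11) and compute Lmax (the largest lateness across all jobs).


EDD order: J7 → J1 → J6 → J3 → J4 → J2 → J5
Completion and lateness:
  J7: C=6, d=11, L=6-11=-5
  J1: C=10, d=14, L=10-14=-4
  J6: C=25, d=47, L=25-47=-22
  J3: C=30, d=49, L=30-49=-19
  J4: C=43, d=52, L=43-52=-9
  J2: C=51, d=57, L=51-57=-6
  J5: C=55, d=59, L=55-59=-4
Lmax = max(-5, -4, -22, -19, -9, -6, -4)
= -4


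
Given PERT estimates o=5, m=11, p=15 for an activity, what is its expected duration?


te = (o + 4m + p) / 6
= (5 + 4×11 + 15) / 6
= (5 + 44 + 15) / 6
= 64 / 6
= 10.67


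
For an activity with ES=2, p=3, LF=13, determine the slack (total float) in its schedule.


EF = ES + duration = 2 + 3 = 5
LS = LF - duration = 13 - 3 = 10
Total Float = LF - EF = 13 - 5
(or LS - ES = 10 - 2)
= 8


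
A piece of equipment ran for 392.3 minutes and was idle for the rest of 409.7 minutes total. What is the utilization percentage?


Utilization = busy / total × 100
= 392.3 / 409.7 × 100
= 95.8%


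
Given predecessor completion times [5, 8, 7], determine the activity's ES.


ES = max of all predecessor completion times
Predecessors: [5, 8, 7]
ES = max(5, 8, 7)
= 8


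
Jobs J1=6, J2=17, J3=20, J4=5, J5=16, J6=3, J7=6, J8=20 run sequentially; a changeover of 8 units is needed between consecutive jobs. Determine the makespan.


Makespan = Σ processing + (n-1) × setup
= (6 + 17 + 20 + 5 + 16 + 3 + 6 + 20) + (8-1)×8
= 93 + 56
= 149 time units


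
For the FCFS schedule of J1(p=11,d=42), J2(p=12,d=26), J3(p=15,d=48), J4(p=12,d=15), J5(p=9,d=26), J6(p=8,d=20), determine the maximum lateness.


Lateness per job (L = C - d):
  J1: C=11, d=42, L=-31
  J2: C=23, d=26, L=-3
  J3: C=38, d=48, L=-10
  J4: C=50, d=15, L=35
  J5: C=59, d=26, L=33
  J6: C=67, d=20, L=47
Lmax = max(-31, -3, -10, 35, 33, 47)
= 47


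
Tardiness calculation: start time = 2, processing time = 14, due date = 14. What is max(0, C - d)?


Completion = start + processing = 2 + 14 = 16
Tardiness = max(0, C - d) = max(0, 16 - 14)
= max(0, 2)
= 2


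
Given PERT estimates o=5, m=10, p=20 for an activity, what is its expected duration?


te = (o + 4m + p) / 6
= (5 + 4×10 + 20) / 6
= (5 + 40 + 20) / 6
= 65 / 6
= 10.83


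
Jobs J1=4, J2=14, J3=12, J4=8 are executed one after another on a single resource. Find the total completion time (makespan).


Sequential makespan: sum all processing times
= 4 + 14 + 12 + 8
= 38 time units


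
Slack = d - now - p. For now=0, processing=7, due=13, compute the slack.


Slack = due - current_time - processing
= 13 - 0 - 7
= 6


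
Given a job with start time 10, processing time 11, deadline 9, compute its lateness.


Completion = 10 + 11 = 21
Lateness = C - d = 21 - 9
= 12


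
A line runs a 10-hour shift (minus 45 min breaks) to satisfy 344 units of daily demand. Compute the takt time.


Available = 10×60 - 45 = 555 min
Takt time = 555 / 344
= 1.61 min/unit


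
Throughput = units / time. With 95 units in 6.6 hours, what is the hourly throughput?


Throughput = units / time
= 95 / 6.6
= 14.4 units/hour


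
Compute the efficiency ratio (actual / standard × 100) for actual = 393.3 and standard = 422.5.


Efficiency = (actual / standard) × 100
= (393.3 / 422.5) × 100
= 93.1%


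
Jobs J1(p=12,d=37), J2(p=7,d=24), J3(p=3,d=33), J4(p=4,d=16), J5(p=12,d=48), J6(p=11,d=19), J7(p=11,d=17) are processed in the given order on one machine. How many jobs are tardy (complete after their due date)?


Completion vs due date:
  J1: C=12, d=37 → on time
  J2: C=19, d=24 → on time
  J3: C=22, d=33 → on time
  J4: C=26, d=16 → TARDY
  J5: C=38, d=48 → on time
  J6: C=49, d=19 → TARDY
  J7: C=60, d=17 → TARDY
Tardy jobs: J4, J6, J7
Count = 3


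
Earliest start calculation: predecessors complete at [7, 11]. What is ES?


ES = max of all predecessor completion times
Predecessors: [7, 11]
ES = max(7, 11)
= 11


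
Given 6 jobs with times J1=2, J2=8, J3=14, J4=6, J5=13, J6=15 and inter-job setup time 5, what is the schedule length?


Makespan = Σ processing + (n-1) × setup
= (2 + 8 + 14 + 6 + 13 + 15) + (6-1)×5
= 58 + 25
= 83 time units


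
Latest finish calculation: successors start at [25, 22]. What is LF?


LF = min of all successor start times
Successors start at: [25, 22]
LF = min(25, 22)
= 22


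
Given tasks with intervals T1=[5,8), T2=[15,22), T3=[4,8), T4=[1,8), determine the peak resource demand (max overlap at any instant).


Check each time point for overlaps:
  t=5: 3 tasks active (T1, T3, T4)
Max concurrent = 3


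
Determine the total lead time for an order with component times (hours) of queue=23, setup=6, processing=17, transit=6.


Lead time = queue + setup + processing + transit
= 23 + 6 + 17 + 6
= 52 hours


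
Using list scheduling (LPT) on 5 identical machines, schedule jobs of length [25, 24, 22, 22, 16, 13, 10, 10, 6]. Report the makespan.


Jobs (LPT sorted): [25, 24, 22, 22, 16, 13, 10, 10, 6]
Machines: 5
  J=25 → Machine 1 (load: 0+25=25)
  J=24 → Machine 2 (load: 0+24=24)
  J=22 → Machine 3 (load: 0+22=22)
  J=22 → Machine 4 (load: 0+22=22)
  J=16 → Machine 5 (load: 0+16=16)
  J=13 → Machine 5 (load: 16+13=29)
  J=10 → Machine 3 (load: 22+10=32)
  J=10 → Machine 4 (load: 22+10=32)
  J=6 → Machine 2 (load: 24+6=30)
Machine loads: [25, 30, 32, 32, 29]
Makespan = max = 32 time units


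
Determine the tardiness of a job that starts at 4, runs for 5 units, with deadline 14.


Completion = start + processing = 4 + 5 = 9
Tardiness = max(0, C - d) = max(0, 9 - 14)
= max(0, -5)
= 0


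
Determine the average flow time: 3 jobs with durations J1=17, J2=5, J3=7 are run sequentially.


Completion times:
  J1: completes at 17
  J2: completes at 22
  J3: completes at 29
Sum = 68
Average = 68/3
= 22.67


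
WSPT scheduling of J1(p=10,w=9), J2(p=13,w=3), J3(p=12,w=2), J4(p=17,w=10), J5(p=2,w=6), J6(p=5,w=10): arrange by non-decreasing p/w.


WSPT (Smith's rule): sort by p/w ascending
  J5: p/w = 2/6 = 0.333
  J6: p/w = 5/10 = 0.500
  J1: p/w = 10/9 = 1.111
  J4: p/w = 17/10 = 1.700
  J2: p/w = 13/3 = 4.333
  J3: p/w = 12/2 = 6.000
Order: J5 → J6 → J1 → J4 → J2 → J3


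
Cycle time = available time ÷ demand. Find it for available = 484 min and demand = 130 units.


Cycle time = available time / demand
= 484 / 130
= 3.72 min/unit


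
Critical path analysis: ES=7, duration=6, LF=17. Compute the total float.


EF = ES + duration = 7 + 6 = 13
LS = LF - duration = 17 - 6 = 11
Total Float = LF - EF = 17 - 13
(or LS - ES = 11 - 7)
= 4


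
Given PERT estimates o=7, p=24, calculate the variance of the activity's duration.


σ² = ((p - o) / 6)² = (p - o)² / 36
= (24 - 7)² / 36
= 17² / 36
= 289 / 36
= 8.0278


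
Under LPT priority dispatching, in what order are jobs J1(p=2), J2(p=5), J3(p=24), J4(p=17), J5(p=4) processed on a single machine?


LPT: sort by longest processing time first
  J3: p=24
  J4: p=17
  J2: p=5
  J5: p=4
  J1: p=2
Order: J3 → J4 → J2 → J5 → J1


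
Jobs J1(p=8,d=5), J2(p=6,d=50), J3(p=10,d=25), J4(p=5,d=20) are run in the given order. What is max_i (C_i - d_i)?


Lateness per job (L = C - d):
  J1: C=8, d=5, L=3
  J2: C=14, d=50, L=-36
  J3: C=24, d=25, L=-1
  J4: C=29, d=20, L=9
Lmax = max(3, -36, -1, 9)
= 9


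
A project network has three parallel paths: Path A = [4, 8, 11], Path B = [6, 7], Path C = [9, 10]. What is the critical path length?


Path A: 4 + 8 + 11 = 23
Path B: 6 + 7 = 13
Path C: 9 + 10 = 19
Critical path = longest = max(23, 13, 19)
= 23 (Path A)


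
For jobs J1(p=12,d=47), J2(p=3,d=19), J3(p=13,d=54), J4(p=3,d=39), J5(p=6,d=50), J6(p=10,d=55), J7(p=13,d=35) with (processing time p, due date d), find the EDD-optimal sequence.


EDD: sort by earliest due date
  J2: d=19, p=3
  J7: d=35, p=13
  J4: d=39, p=3
  J1: d=47, p=12
  J5: d=50, p=6
  J3: d=54, p=13
  J6: d=55, p=10
Order: J2 → J7 → J4 → J1 → J5 → J3 → J6


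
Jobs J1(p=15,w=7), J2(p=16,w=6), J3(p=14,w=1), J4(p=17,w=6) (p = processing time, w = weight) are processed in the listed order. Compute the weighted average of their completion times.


Completion times:
  J1: C=15, w×C=7×15=105
  J2: C=31, w×C=6×31=186
  J3: C=45, w×C=1×45=45
  J4: C=62, w×C=6×62=372
Sum w×C = 708
Sum w = 20
Weighted avg = 708/20
= 35.40


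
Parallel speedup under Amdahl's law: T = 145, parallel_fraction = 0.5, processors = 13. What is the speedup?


Amdahl's law: T_p = T × ((1-p) + p/N)
= 145 × ((1-0.5) + 0.5/13)
= 145 × (0.50 + 0.0385)
= 145 × 0.5385
= 78.08
Speedup = 145/78.08
= 1.86×


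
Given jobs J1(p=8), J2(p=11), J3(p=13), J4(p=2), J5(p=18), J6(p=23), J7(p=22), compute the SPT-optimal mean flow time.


SPT order: J4 → J1 → J2 → J3 → J5 → J7 → J6
Completion times:
  J4: C=2
  J1: C=10
  J2: C=21
  J3: C=34
  J5: C=52
  J7: C=74
  J6: C=97
Sum = 290, n = 7
Mean flow = 290/7
= 41.43


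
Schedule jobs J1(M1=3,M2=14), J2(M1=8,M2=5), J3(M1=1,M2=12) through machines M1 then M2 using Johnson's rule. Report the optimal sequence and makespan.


Johnson's rule:
Group 1 (M1≤M2, sort by M1): ['J3', 'J1']
Group 2 (M1>M2, sort desc M2): ['J2']
Sequence: J3 → J1 → J2
Makespan calculation:
  J3: M1 done=1, M2 done=13
  J1: M1 done=4, M2 done=27
  J2: M1 done=12, M2 done=32
= Sequence: J3 → J1 → J2, Makespan: 32


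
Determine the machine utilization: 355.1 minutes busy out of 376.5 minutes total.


Utilization = busy / total × 100
= 355.1 / 376.5 × 100
= 94.3%


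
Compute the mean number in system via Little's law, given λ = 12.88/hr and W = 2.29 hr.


Little's law: L = λ × W
= 12.88 × 2.29
= 29.50


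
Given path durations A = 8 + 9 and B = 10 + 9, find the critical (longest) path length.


Path A: 8 + 9 = 17
Path B: 10 + 9 = 19
Critical path = longest = max(17, 19)
= 19 (Path B)


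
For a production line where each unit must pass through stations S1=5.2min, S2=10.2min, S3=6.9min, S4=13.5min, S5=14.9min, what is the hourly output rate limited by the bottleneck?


Bottleneck = longest station time
Station times: [5.2, 10.2, 6.9, 13.5, 14.9]
Max = 14.9 min
Rate = 60 / 14.9
= 4.03 units/hour (bottleneck: 14.9min)


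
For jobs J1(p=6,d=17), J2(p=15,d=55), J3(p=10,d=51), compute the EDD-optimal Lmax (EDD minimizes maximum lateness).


EDD order: J1 → J3 → J2
Completion and lateness:
  J1: C=6, d=17, L=6-17=-11
  J3: C=16, d=51, L=16-51=-35
  J2: C=31, d=55, L=31-55=-24
Lmax = max(-11, -35, -24)
= -11


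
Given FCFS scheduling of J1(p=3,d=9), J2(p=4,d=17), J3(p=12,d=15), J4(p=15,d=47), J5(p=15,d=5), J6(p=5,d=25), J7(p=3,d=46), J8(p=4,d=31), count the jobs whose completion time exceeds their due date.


Completion vs due date:
  J1: C=3, d=9 → on time
  J2: C=7, d=17 → on time
  J3: C=19, d=15 → TARDY
  J4: C=34, d=47 → on time
  J5: C=49, d=5 → TARDY
  J6: C=54, d=25 → TARDY
  J7: C=57, d=46 → TARDY
  J8: C=61, d=31 → TARDY
Tardy jobs: J3, J5, J6, J7, J8
Count = 5


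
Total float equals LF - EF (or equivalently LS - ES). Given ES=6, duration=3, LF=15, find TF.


EF = ES + duration = 6 + 3 = 9
LS = LF - duration = 15 - 3 = 12
Total Float = LF - EF = 15 - 9
(or LS - ES = 12 - 6)
= 6


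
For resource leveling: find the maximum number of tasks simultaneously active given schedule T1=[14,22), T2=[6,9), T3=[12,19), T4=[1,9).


Check each time point for overlaps:
  t=6: 2 tasks active (T2, T4)
Max concurrent = 2


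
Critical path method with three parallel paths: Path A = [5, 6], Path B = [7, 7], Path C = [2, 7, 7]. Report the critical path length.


Path A: 5 + 6 = 11
Path B: 7 + 7 = 14
Path C: 2 + 7 + 7 = 16
Critical path = longest = max(11, 14, 16)
= 16 (Path C)


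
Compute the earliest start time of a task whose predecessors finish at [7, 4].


ES = max of all predecessor completion times
Predecessors: [7, 4]
ES = max(7, 4)
= 7


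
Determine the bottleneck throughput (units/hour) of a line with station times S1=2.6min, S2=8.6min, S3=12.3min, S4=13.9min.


Bottleneck = longest station time
Station times: [2.6, 8.6, 12.3, 13.9]
Max = 13.9 min
Rate = 60 / 13.9
= 4.32 units/hour (bottleneck: 13.9min)


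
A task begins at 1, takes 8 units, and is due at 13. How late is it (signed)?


Completion = 1 + 8 = 9
Lateness = C - d = 9 - 13
= -4


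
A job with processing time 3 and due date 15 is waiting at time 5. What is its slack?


Slack = due - current_time - processing
= 15 - 5 - 3
= 7


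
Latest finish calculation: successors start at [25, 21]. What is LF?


LF = min of all successor start times
Successors start at: [25, 21]
LF = min(25, 21)
= 21


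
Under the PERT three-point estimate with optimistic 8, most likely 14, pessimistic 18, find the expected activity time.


te = (o + 4m + p) / 6
= (8 + 4×14 + 18) / 6
= (8 + 56 + 18) / 6
= 82 / 6
= 13.67


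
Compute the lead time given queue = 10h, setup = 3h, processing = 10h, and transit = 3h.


Lead time = queue + setup + processing + transit
= 10 + 3 + 10 + 3
= 26 hours


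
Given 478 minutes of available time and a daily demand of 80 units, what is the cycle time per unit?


Cycle time = available time / demand
= 478 / 80
= 5.97 min/unit


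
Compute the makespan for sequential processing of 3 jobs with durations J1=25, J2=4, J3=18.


Sequential makespan: sum all processing times
= 25 + 4 + 18
= 47 time units


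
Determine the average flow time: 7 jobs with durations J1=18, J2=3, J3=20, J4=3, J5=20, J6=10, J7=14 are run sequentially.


Completion times:
  J1: completes at 18
  J2: completes at 21
  J3: completes at 41
  J4: completes at 44
  J5: completes at 64
  J6: completes at 74
  J7: completes at 88
Sum = 350
Average = 350/7
= 50.00


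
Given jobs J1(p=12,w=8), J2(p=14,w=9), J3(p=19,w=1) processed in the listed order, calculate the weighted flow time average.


Completion times:
  J1: C=12, w×C=8×12=96
  J2: C=26, w×C=9×26=234
  J3: C=45, w×C=1×45=45
Sum w×C = 375
Sum w = 18
Weighted avg = 375/18
= 20.83


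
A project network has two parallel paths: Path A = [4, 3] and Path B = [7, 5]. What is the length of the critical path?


Path A: 4 + 3 = 7
Path B: 7 + 5 = 12
Critical path = longest = max(7, 12)
= 12 (Path B)
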